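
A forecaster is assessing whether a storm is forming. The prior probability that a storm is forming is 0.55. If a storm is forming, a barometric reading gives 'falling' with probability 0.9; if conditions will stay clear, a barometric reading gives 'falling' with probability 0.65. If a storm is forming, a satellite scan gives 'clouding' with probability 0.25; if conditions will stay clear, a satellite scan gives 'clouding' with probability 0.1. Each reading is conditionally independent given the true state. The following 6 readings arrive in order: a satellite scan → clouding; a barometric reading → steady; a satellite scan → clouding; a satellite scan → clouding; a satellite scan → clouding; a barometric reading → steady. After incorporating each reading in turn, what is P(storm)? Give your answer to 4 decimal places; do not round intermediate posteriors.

0.7958

After a satellite scan='clouding': P(storm) = 0.25·0.5500 / (0.25·0.5500 + 0.1·0.4500) ≈ 0.7534
After a barometric reading='steady': P(storm) = 0.1·0.7534 / (0.1·0.7534 + 0.35·0.2466) ≈ 0.4661
After a satellite scan='clouding': P(storm) = 0.25·0.4661 / (0.25·0.4661 + 0.1·0.5339) ≈ 0.6858
After a satellite scan='clouding': P(storm) = 0.25·0.6858 / (0.25·0.6858 + 0.1·0.3142) ≈ 0.8451
After a satellite scan='clouding': P(storm) = 0.25·0.8451 / (0.25·0.8451 + 0.1·0.1549) ≈ 0.9317
After a barometric reading='steady': P(storm) = 0.1·0.9317 / (0.1·0.9317 + 0.35·0.0683) ≈ 0.7958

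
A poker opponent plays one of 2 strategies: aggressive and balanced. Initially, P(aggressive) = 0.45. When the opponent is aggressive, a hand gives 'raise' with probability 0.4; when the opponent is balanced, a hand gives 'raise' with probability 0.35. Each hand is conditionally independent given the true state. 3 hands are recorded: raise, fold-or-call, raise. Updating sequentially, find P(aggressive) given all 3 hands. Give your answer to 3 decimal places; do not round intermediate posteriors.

Apply Bayes' rule sequentially, carrying P(aggressive) forward.
After 'raise': P(aggressive) = 0.4·0.4500 / (0.4·0.4500 + 0.35·0.5500) ≈ 0.4832
After 'fold-or-call': P(aggressive) = 0.6·0.4832 / (0.6·0.4832 + 0.65·0.5168) ≈ 0.4633
After 'raise': P(aggressive) = 0.4·0.4633 / (0.4·0.4633 + 0.35·0.5367) ≈ 0.4966

0.497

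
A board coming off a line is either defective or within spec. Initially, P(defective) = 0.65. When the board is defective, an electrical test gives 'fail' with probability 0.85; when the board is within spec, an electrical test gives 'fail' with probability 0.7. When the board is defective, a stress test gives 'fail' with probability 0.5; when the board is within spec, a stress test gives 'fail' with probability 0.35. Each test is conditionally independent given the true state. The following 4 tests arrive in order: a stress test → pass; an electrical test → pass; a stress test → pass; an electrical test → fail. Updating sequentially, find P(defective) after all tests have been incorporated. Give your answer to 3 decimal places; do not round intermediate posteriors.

After a stress test='pass': P(defective) = 0.5·0.6500 / (0.5·0.6500 + 0.65·0.3500) ≈ 0.5882
After an electrical test='pass': P(defective) = 0.15·0.5882 / (0.15·0.5882 + 0.3·0.4118) ≈ 0.4167
After a stress test='pass': P(defective) = 0.5·0.4167 / (0.5·0.4167 + 0.65·0.5833) ≈ 0.3546
After an electrical test='fail': P(defective) = 0.85·0.3546 / (0.85·0.3546 + 0.7·0.6454) ≈ 0.4002

0.400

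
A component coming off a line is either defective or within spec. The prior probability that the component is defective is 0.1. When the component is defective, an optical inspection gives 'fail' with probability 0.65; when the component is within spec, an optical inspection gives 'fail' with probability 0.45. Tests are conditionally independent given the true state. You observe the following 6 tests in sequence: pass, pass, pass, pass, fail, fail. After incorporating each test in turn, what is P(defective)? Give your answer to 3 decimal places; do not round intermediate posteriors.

Each posterior becomes the prior for the next update.
After 'pass': P(defective) = 0.35·0.1000 / (0.35·0.1000 + 0.55·0.9000) ≈ 0.0660
After 'pass': P(defective) = 0.35·0.0660 / (0.35·0.0660 + 0.55·0.9340) ≈ 0.0431
After 'pass': P(defective) = 0.35·0.0431 / (0.35·0.0431 + 0.55·0.9569) ≈ 0.0278
After 'pass': P(defective) = 0.35·0.0278 / (0.35·0.0278 + 0.55·0.9722) ≈ 0.0179
After 'fail': P(defective) = 0.65·0.0179 / (0.65·0.0179 + 0.45·0.9821) ≈ 0.0256
After 'fail': P(defective) = 0.65·0.0256 / (0.65·0.0256 + 0.45·0.9744) ≈ 0.0366

0.037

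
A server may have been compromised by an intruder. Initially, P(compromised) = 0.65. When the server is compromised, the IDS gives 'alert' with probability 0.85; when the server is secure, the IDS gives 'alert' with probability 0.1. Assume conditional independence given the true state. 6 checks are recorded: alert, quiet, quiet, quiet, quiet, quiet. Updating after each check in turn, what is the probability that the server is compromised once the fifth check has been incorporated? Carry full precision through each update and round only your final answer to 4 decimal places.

0.0120

After 'alert': P(compromised) = 0.85·0.6500 / (0.85·0.6500 + 0.1·0.3500) ≈ 0.9404
After 'quiet': P(compromised) = 0.15·0.9404 / (0.15·0.9404 + 0.9·0.0596) ≈ 0.7246
After 'quiet': P(compromised) = 0.15·0.7246 / (0.15·0.7246 + 0.9·0.2754) ≈ 0.3048
After 'quiet': P(compromised) = 0.15·0.3048 / (0.15·0.3048 + 0.9·0.6952) ≈ 0.0681
After 'quiet': P(compromised) = 0.15·0.0681 / (0.15·0.0681 + 0.9·0.9319) ≈ 0.0120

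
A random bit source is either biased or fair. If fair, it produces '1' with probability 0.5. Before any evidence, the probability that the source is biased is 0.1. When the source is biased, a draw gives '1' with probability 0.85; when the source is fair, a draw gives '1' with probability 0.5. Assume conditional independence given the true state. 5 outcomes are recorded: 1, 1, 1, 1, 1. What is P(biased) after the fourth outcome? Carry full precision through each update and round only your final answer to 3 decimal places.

0.481

Apply Bayes' rule sequentially, carrying P(biased) forward.
After '1': P(biased) = 0.85·0.1000 / (0.85·0.1000 + 0.5·0.9000) ≈ 0.1589
After '1': P(biased) = 0.85·0.1589 / (0.85·0.1589 + 0.5·0.8411) ≈ 0.2431
After '1': P(biased) = 0.85·0.2431 / (0.85·0.2431 + 0.5·0.7569) ≈ 0.3531
After '1': P(biased) = 0.85·0.3531 / (0.85·0.3531 + 0.5·0.6469) ≈ 0.4813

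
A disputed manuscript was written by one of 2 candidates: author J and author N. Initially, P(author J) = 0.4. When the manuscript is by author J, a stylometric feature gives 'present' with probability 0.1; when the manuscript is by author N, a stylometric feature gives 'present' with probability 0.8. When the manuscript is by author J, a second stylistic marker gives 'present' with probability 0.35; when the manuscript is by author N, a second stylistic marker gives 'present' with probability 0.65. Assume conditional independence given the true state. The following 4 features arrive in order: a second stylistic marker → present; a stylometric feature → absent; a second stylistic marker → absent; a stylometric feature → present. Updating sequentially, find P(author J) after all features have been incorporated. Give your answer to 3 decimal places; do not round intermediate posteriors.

0.273

After a second stylistic marker='present': P(author J) = 0.35·0.4000 / (0.35·0.4000 + 0.65·0.6000) ≈ 0.2642
After a stylometric feature='absent': P(author J) = 0.9·0.2642 / (0.9·0.2642 + 0.2·0.7358) ≈ 0.6176
After a second stylistic marker='absent': P(author J) = 0.65·0.6176 / (0.65·0.6176 + 0.35·0.3824) ≈ 0.7500
After a stylometric feature='present': P(author J) = 0.1·0.7500 / (0.1·0.7500 + 0.8·0.2500) ≈ 0.2727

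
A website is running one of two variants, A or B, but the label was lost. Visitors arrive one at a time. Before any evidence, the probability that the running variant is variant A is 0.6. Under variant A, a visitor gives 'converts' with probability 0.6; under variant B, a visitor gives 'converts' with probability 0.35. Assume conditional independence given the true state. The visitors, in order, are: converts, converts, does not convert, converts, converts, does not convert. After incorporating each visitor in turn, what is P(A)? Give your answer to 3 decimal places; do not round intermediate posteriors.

After 'converts': P(A) = 0.6·0.6000 / (0.6·0.6000 + 0.35·0.4000) ≈ 0.7200
After 'converts': P(A) = 0.6·0.7200 / (0.6·0.7200 + 0.35·0.2800) ≈ 0.8151
After 'does not convert': P(A) = 0.4·0.8151 / (0.4·0.8151 + 0.65·0.1849) ≈ 0.7307
After 'converts': P(A) = 0.6·0.7307 / (0.6·0.7307 + 0.35·0.2693) ≈ 0.8230
After 'converts': P(A) = 0.6·0.8230 / (0.6·0.8230 + 0.35·0.1770) ≈ 0.8885
After 'does not convert': P(A) = 0.4·0.8885 / (0.4·0.8885 + 0.65·0.1115) ≈ 0.8307

0.831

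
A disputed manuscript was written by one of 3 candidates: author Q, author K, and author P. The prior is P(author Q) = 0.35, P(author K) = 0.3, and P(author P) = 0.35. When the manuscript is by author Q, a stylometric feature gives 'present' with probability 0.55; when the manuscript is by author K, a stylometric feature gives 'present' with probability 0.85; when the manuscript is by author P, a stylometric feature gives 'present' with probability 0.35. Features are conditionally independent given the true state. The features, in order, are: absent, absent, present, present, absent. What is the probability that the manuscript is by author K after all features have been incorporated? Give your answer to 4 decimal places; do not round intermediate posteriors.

Each posterior becomes the prior for the next update.
After 'absent': normaliser = 0.45·0.3500 + 0.15·0.3000 + 0.65·0.3500; P(author Q) ≈ 0.3663, P(author K) ≈ 0.1047, P(author P) ≈ 0.5291
After 'absent': normaliser = 0.45·0.3663 + 0.15·0.1047 + 0.65·0.5291; P(author Q) ≈ 0.3143, P(author K) ≈ 0.0299, P(author P) ≈ 0.6558
After 'present': normaliser = 0.55·0.3143 + 0.85·0.0299 + 0.35·0.6558; P(author Q) ≈ 0.4041, P(author K) ≈ 0.0595, P(author P) ≈ 0.5365
After 'present': normaliser = 0.55·0.4041 + 0.85·0.0595 + 0.35·0.5365; P(author Q) ≈ 0.4825, P(author K) ≈ 0.1098, P(author P) ≈ 0.4077
After 'absent': normaliser = 0.45·0.4825 + 0.15·0.1098 + 0.65·0.4077; P(author Q) ≈ 0.4355, P(author K) ≈ 0.0330, P(author P) ≈ 0.5315

0.0330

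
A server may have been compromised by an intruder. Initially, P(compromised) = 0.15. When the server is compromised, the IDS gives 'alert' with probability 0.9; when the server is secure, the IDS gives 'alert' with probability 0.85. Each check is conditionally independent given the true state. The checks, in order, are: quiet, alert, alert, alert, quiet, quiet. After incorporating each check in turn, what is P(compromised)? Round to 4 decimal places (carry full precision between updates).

After 'quiet': P(compromised) = 0.1·0.1500 / (0.1·0.1500 + 0.15·0.8500) ≈ 0.1053
After 'alert': P(compromised) = 0.9·0.1053 / (0.9·0.1053 + 0.85·0.8947) ≈ 0.1108
After 'alert': P(compromised) = 0.9·0.1108 / (0.9·0.1108 + 0.85·0.8892) ≈ 0.1165
After 'alert': P(compromised) = 0.9·0.1165 / (0.9·0.1165 + 0.85·0.8835) ≈ 0.1225
After 'quiet': P(compromised) = 0.1·0.1225 / (0.1·0.1225 + 0.15·0.8775) ≈ 0.0852
After 'quiet': P(compromised) = 0.1·0.0852 / (0.1·0.0852 + 0.15·0.9148) ≈ 0.0584

0.0584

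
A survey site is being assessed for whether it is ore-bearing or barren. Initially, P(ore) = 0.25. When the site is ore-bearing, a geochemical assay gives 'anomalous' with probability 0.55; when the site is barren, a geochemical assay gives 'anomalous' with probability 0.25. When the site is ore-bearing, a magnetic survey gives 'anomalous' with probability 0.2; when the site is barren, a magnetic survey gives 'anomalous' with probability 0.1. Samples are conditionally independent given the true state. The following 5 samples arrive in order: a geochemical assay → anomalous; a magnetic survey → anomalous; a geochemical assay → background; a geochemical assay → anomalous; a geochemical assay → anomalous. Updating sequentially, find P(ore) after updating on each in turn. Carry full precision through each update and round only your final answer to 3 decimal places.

After a geochemical assay='anomalous': P(ore) = 0.55·0.2500 / (0.55·0.2500 + 0.25·0.7500) ≈ 0.4231
After a magnetic survey='anomalous': P(ore) = 0.2·0.4231 / (0.2·0.4231 + 0.1·0.5769) ≈ 0.5946
After a geochemical assay='background': P(ore) = 0.45·0.5946 / (0.45·0.5946 + 0.75·0.4054) ≈ 0.4681
After a geochemical assay='anomalous': P(ore) = 0.55·0.4681 / (0.55·0.4681 + 0.25·0.5319) ≈ 0.6594
After a geochemical assay='anomalous': P(ore) = 0.55·0.6594 / (0.55·0.6594 + 0.25·0.3406) ≈ 0.8099

0.810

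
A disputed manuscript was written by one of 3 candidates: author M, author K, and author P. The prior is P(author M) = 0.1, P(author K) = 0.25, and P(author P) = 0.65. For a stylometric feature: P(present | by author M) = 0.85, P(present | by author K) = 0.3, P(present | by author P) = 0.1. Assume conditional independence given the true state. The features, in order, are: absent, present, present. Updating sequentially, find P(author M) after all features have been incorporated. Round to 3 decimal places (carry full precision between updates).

After 'absent': normaliser = 0.15·0.1000 + 0.7·0.2500 + 0.9·0.6500; P(author M) ≈ 0.0194, P(author K) ≈ 0.2258, P(author P) ≈ 0.7548
After 'present': normaliser = 0.85·0.0194 + 0.3·0.2258 + 0.1·0.7548; P(author M) ≈ 0.1030, P(author K) ≈ 0.4242, P(author P) ≈ 0.4727
After 'present': normaliser = 0.85·0.1030 + 0.3·0.4242 + 0.1·0.4727; P(author M) ≈ 0.3341, P(author K) ≈ 0.4855, P(author P) ≈ 0.1803

0.334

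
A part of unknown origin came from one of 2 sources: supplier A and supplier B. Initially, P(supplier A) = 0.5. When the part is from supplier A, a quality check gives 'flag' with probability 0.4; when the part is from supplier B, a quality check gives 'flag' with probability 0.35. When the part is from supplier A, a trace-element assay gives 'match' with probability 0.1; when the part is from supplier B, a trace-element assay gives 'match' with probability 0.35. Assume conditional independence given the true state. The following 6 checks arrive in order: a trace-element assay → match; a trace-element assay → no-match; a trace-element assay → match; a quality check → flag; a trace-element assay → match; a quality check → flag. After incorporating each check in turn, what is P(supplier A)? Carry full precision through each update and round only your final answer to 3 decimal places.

After a trace-element assay='match': P(supplier A) = 0.1·0.5000 / (0.1·0.5000 + 0.35·0.5000) ≈ 0.2222
After a trace-element assay='no-match': P(supplier A) = 0.9·0.2222 / (0.9·0.2222 + 0.65·0.7778) ≈ 0.2835
After a trace-element assay='match': P(supplier A) = 0.1·0.2835 / (0.1·0.2835 + 0.35·0.7165) ≈ 0.1016
After a quality check='flag': P(supplier A) = 0.4·0.1016 / (0.4·0.1016 + 0.35·0.8984) ≈ 0.1144
After a trace-element assay='match': P(supplier A) = 0.1·0.1144 / (0.1·0.1144 + 0.35·0.8856) ≈ 0.0356
After a quality check='flag': P(supplier A) = 0.4·0.0356 / (0.4·0.0356 + 0.35·0.9644) ≈ 0.0405

0.040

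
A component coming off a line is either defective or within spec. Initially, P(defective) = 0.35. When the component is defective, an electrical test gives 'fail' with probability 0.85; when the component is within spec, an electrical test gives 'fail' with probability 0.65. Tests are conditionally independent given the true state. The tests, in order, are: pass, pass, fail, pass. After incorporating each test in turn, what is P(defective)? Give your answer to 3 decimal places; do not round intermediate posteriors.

After 'pass': P(defective) = 0.15·0.3500 / (0.15·0.3500 + 0.35·0.6500) ≈ 0.1875
After 'pass': P(defective) = 0.15·0.1875 / (0.15·0.1875 + 0.35·0.8125) ≈ 0.0900
After 'fail': P(defective) = 0.85·0.0900 / (0.85·0.0900 + 0.65·0.9100) ≈ 0.1145
After 'pass': P(defective) = 0.15·0.1145 / (0.15·0.1145 + 0.35·0.8855) ≈ 0.0525

0.053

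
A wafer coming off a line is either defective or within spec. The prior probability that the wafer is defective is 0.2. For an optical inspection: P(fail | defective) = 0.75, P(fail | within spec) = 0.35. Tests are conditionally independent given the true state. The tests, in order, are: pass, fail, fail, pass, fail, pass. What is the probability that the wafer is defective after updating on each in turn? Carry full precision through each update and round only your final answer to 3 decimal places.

0.123

After 'pass': P(defective) = 0.25·0.2000 / (0.25·0.2000 + 0.65·0.8000) ≈ 0.0877
After 'fail': P(defective) = 0.75·0.0877 / (0.75·0.0877 + 0.35·0.9123) ≈ 0.1708
After 'fail': P(defective) = 0.75·0.1708 / (0.75·0.1708 + 0.35·0.8292) ≈ 0.3063
After 'pass': P(defective) = 0.25·0.3063 / (0.25·0.3063 + 0.65·0.6937) ≈ 0.1452
After 'fail': P(defective) = 0.75·0.1452 / (0.75·0.1452 + 0.35·0.8548) ≈ 0.2668
After 'pass': P(defective) = 0.25·0.2668 / (0.25·0.2668 + 0.65·0.7332) ≈ 0.1228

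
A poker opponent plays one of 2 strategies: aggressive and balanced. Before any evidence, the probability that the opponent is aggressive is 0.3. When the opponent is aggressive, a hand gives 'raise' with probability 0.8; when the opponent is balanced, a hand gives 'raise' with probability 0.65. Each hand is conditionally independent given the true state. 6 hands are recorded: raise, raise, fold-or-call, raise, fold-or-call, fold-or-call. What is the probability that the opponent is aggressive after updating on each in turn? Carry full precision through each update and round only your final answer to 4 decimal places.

0.1297

After 'raise': P(aggressive) = 0.8·0.3000 / (0.8·0.3000 + 0.65·0.7000) ≈ 0.3453
After 'raise': P(aggressive) = 0.8·0.3453 / (0.8·0.3453 + 0.65·0.6547) ≈ 0.3936
After 'fold-or-call': P(aggressive) = 0.2·0.3936 / (0.2·0.3936 + 0.35·0.6064) ≈ 0.2706
After 'raise': P(aggressive) = 0.8·0.2706 / (0.8·0.2706 + 0.65·0.7294) ≈ 0.3135
After 'fold-or-call': P(aggressive) = 0.2·0.3135 / (0.2·0.3135 + 0.35·0.6865) ≈ 0.2069
After 'fold-or-call': P(aggressive) = 0.2·0.2069 / (0.2·0.2069 + 0.35·0.7931) ≈ 0.1297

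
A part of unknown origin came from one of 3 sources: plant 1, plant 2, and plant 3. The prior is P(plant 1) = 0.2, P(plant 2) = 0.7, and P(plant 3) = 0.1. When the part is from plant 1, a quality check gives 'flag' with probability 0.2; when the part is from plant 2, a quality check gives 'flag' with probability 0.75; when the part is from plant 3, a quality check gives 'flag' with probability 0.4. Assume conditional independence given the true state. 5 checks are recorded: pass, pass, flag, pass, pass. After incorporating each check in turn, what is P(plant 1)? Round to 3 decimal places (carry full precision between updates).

Apply Bayes' rule sequentially, carrying P(plant 1) forward.
After 'pass': normaliser = 0.8·0.2000 + 0.25·0.7000 + 0.6·0.1000; P(plant 1) ≈ 0.4051, P(plant 2) ≈ 0.4430, P(plant 3) ≈ 0.1519
After 'pass': normaliser = 0.8·0.4051 + 0.25·0.4430 + 0.6·0.1519; P(plant 1) ≈ 0.6161, P(plant 2) ≈ 0.2106, P(plant 3) ≈ 0.1733
After 'flag': normaliser = 0.2·0.6161 + 0.75·0.2106 + 0.4·0.1733; P(plant 1) ≈ 0.3516, P(plant 2) ≈ 0.4506, P(plant 3) ≈ 0.1978
After 'pass': normaliser = 0.8·0.3516 + 0.25·0.4506 + 0.6·0.1978; P(plant 1) ≈ 0.5487, P(plant 2) ≈ 0.2198, P(plant 3) ≈ 0.2315
After 'pass': normaliser = 0.8·0.5487 + 0.25·0.2198 + 0.6·0.2315; P(plant 1) ≈ 0.6937, P(plant 2) ≈ 0.0868, P(plant 3) ≈ 0.2195

0.694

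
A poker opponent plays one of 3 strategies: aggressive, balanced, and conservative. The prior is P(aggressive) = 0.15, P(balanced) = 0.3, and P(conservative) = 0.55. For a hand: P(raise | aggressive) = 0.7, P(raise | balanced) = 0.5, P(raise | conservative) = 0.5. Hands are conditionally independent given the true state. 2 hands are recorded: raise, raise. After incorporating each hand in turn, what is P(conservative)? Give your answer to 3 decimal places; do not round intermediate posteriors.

After 'raise': normaliser = 0.7·0.1500 + 0.5·0.3000 + 0.5·0.5500; P(aggressive) ≈ 0.1981, P(balanced) ≈ 0.2830, P(conservative) ≈ 0.5189
After 'raise': normaliser = 0.7·0.1981 + 0.5·0.2830 + 0.5·0.5189; P(aggressive) ≈ 0.2570, P(balanced) ≈ 0.2622, P(conservative) ≈ 0.4808

0.481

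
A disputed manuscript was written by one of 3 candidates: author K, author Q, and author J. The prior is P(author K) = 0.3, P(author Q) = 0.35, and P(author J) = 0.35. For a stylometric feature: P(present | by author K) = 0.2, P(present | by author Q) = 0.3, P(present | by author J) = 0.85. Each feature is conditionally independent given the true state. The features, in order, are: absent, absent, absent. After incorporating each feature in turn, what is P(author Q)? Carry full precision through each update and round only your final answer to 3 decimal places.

0.437

After 'absent': normaliser = 0.8·0.3000 + 0.7·0.3500 + 0.15·0.3500; P(author K) ≈ 0.4465, P(author Q) ≈ 0.4558, P(author J) ≈ 0.0977
After 'absent': normaliser = 0.8·0.4465 + 0.7·0.4558 + 0.15·0.0977; P(author K) ≈ 0.5170, P(author Q) ≈ 0.4618, P(author J) ≈ 0.0212
After 'absent': normaliser = 0.8·0.5170 + 0.7·0.4618 + 0.15·0.0212; P(author K) ≈ 0.5589, P(author Q) ≈ 0.4368, P(author J) ≈ 0.0043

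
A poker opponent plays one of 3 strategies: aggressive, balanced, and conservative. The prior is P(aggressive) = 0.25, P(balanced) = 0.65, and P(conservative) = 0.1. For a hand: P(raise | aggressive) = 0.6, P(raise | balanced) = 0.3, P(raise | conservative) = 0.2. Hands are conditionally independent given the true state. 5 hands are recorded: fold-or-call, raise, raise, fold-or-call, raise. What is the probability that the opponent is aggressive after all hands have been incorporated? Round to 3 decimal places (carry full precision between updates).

0.487

After 'fold-or-call': normaliser = 0.4·0.2500 + 0.7·0.6500 + 0.8·0.1000; P(aggressive) ≈ 0.1575, P(balanced) ≈ 0.7165, P(conservative) ≈ 0.1260
After 'raise': normaliser = 0.6·0.1575 + 0.3·0.7165 + 0.2·0.1260; P(aggressive) ≈ 0.2824, P(balanced) ≈ 0.6424, P(conservative) ≈ 0.0753
After 'raise': normaliser = 0.6·0.2824 + 0.3·0.6424 + 0.2·0.0753; P(aggressive) ≈ 0.4492, P(balanced) ≈ 0.5109, P(conservative) ≈ 0.0399
After 'fold-or-call': normaliser = 0.4·0.4492 + 0.7·0.5109 + 0.8·0.0399; P(aggressive) ≈ 0.3156, P(balanced) ≈ 0.6283, P(conservative) ≈ 0.0561
After 'raise': normaliser = 0.6·0.3156 + 0.3·0.6283 + 0.2·0.0561; P(aggressive) ≈ 0.4867, P(balanced) ≈ 0.4844, P(conservative) ≈ 0.0288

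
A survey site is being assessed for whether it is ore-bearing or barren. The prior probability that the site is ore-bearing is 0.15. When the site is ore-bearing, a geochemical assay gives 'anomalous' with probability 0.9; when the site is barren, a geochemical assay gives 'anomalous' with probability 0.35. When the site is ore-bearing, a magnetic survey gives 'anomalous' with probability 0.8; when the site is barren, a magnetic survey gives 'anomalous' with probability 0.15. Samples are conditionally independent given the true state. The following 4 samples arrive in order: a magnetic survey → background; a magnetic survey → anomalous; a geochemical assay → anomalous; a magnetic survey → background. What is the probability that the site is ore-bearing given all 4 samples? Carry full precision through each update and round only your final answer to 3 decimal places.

0.118

After a magnetic survey='background': P(ore) = 0.2·0.1500 / (0.2·0.1500 + 0.85·0.8500) ≈ 0.0399
After a magnetic survey='anomalous': P(ore) = 0.8·0.0399 / (0.8·0.0399 + 0.15·0.9601) ≈ 0.1813
After a geochemical assay='anomalous': P(ore) = 0.9·0.1813 / (0.9·0.1813 + 0.35·0.8187) ≈ 0.3628
After a magnetic survey='background': P(ore) = 0.2·0.3628 / (0.2·0.3628 + 0.85·0.6372) ≈ 0.1182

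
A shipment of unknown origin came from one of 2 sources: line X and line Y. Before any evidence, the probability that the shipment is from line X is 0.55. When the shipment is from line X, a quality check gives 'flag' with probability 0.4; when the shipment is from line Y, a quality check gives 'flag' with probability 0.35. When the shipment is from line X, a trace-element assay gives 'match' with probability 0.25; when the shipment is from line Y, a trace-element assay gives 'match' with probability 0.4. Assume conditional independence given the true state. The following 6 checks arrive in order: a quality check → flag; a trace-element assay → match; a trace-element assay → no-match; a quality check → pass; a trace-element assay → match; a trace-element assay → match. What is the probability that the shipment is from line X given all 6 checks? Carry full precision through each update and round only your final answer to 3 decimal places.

0.282

Apply Bayes' rule sequentially, carrying P(line X) forward.
After a quality check='flag': P(line X) = 0.4·0.5500 / (0.4·0.5500 + 0.35·0.4500) ≈ 0.5828
After a trace-element assay='match': P(line X) = 0.25·0.5828 / (0.25·0.5828 + 0.4·0.4172) ≈ 0.4661
After a trace-element assay='no-match': P(line X) = 0.75·0.4661 / (0.75·0.4661 + 0.6·0.5339) ≈ 0.5218
After a quality check='pass': P(line X) = 0.6·0.5218 / (0.6·0.5218 + 0.65·0.4782) ≈ 0.5018
After a trace-element assay='match': P(line X) = 0.25·0.5018 / (0.25·0.5018 + 0.4·0.4982) ≈ 0.3863
After a trace-element assay='match': P(line X) = 0.25·0.3863 / (0.25·0.3863 + 0.4·0.6137) ≈ 0.2824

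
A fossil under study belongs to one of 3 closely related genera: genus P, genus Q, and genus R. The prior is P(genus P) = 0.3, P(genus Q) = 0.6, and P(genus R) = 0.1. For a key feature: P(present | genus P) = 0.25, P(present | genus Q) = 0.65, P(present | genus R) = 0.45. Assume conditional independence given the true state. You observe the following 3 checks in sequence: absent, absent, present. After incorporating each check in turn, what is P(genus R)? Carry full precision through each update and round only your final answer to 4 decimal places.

0.1314

Each posterior becomes the prior for the next update.
After 'absent': normaliser = 0.75·0.3000 + 0.35·0.6000 + 0.55·0.1000; P(genus P) ≈ 0.4592, P(genus Q) ≈ 0.4286, P(genus R) ≈ 0.1122
After 'absent': normaliser = 0.75·0.4592 + 0.35·0.4286 + 0.55·0.1122; P(genus P) ≈ 0.6193, P(genus Q) ≈ 0.2697, P(genus R) ≈ 0.1110
After 'present': normaliser = 0.25·0.6193 + 0.65·0.2697 + 0.45·0.1110; P(genus P) ≈ 0.4073, P(genus Q) ≈ 0.4613, P(genus R) ≈ 0.1314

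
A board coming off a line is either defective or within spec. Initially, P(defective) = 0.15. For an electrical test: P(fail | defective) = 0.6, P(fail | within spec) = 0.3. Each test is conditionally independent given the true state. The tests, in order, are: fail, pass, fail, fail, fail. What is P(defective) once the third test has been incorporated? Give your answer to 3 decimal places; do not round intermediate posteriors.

0.287

After 'fail': P(defective) = 0.6·0.1500 / (0.6·0.1500 + 0.3·0.8500) ≈ 0.2609
After 'pass': P(defective) = 0.4·0.2609 / (0.4·0.2609 + 0.7·0.7391) ≈ 0.1678
After 'fail': P(defective) = 0.6·0.1678 / (0.6·0.1678 + 0.3·0.8322) ≈ 0.2874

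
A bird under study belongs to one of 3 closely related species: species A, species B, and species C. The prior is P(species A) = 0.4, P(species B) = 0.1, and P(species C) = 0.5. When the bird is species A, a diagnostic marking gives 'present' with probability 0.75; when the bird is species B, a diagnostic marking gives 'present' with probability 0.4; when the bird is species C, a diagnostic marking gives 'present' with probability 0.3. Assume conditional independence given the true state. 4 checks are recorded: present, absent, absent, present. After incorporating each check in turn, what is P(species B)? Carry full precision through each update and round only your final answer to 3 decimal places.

0.138

After 'present': normaliser = 0.75·0.4000 + 0.4·0.1000 + 0.3·0.5000; P(species A) ≈ 0.6122, P(species B) ≈ 0.0816, P(species C) ≈ 0.3061
After 'absent': normaliser = 0.25·0.6122 + 0.6·0.0816 + 0.7·0.3061; P(species A) ≈ 0.3676, P(species B) ≈ 0.1176, P(species C) ≈ 0.5147
After 'absent': normaliser = 0.25·0.3676 + 0.6·0.1176 + 0.7·0.5147; P(species A) ≈ 0.1758, P(species B) ≈ 0.1350, P(species C) ≈ 0.6892
After 'present': normaliser = 0.75·0.1758 + 0.4·0.1350 + 0.3·0.6892; P(species A) ≈ 0.3358, P(species B) ≈ 0.1376, P(species C) ≈ 0.5266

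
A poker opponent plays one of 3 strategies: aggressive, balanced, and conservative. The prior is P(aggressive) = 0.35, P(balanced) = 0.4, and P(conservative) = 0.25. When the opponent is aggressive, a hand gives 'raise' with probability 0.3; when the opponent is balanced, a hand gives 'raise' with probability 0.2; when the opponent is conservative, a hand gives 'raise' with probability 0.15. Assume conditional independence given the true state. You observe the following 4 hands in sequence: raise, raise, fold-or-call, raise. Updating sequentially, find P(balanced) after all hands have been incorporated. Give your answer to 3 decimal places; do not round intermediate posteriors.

0.259

After 'raise': normaliser = 0.3·0.3500 + 0.2·0.4000 + 0.15·0.2500; P(aggressive) ≈ 0.4719, P(balanced) ≈ 0.3596, P(conservative) ≈ 0.1685
After 'raise': normaliser = 0.3·0.4719 + 0.2·0.3596 + 0.15·0.1685; P(aggressive) ≈ 0.5929, P(balanced) ≈ 0.3012, P(conservative) ≈ 0.1059
After 'fold-or-call': normaliser = 0.7·0.5929 + 0.8·0.3012 + 0.85·0.1059; P(aggressive) ≈ 0.5564, P(balanced) ≈ 0.3230, P(conservative) ≈ 0.1206
After 'raise': normaliser = 0.3·0.5564 + 0.2·0.3230 + 0.15·0.1206; P(aggressive) ≈ 0.6687, P(balanced) ≈ 0.2588, P(conservative) ≈ 0.0725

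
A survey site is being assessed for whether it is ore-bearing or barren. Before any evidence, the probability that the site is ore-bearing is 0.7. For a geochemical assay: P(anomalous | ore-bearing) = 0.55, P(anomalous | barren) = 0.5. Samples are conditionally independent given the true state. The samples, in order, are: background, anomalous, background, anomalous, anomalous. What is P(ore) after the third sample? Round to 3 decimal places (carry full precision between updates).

Apply Bayes' rule sequentially, carrying P(ore) forward.
After 'background': P(ore) = 0.45·0.7000 / (0.45·0.7000 + 0.5·0.3000) ≈ 0.6774
After 'anomalous': P(ore) = 0.55·0.6774 / (0.55·0.6774 + 0.5·0.3226) ≈ 0.6979
After 'background': P(ore) = 0.45·0.6979 / (0.45·0.6979 + 0.5·0.3021) ≈ 0.6752

0.675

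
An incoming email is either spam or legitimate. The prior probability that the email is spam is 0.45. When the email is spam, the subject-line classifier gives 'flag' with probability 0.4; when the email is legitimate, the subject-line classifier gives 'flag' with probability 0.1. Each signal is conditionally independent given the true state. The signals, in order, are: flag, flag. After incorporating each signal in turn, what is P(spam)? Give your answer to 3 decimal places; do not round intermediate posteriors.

After 'flag': P(spam) = 0.4·0.4500 / (0.4·0.4500 + 0.1·0.5500) ≈ 0.7660
After 'flag': P(spam) = 0.4·0.7660 / (0.4·0.7660 + 0.1·0.2340) ≈ 0.9290

0.929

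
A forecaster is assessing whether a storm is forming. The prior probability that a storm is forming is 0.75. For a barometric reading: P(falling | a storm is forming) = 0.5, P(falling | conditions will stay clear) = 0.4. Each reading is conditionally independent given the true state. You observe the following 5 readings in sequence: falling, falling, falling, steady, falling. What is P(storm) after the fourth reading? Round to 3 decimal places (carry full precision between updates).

0.830

After 'falling': P(storm) = 0.5·0.7500 / (0.5·0.7500 + 0.4·0.2500) ≈ 0.7895
After 'falling': P(storm) = 0.5·0.7895 / (0.5·0.7895 + 0.4·0.2105) ≈ 0.8242
After 'falling': P(storm) = 0.5·0.8242 / (0.5·0.8242 + 0.4·0.1758) ≈ 0.8542
After 'steady': P(storm) = 0.5·0.8542 / (0.5·0.8542 + 0.6·0.1458) ≈ 0.8300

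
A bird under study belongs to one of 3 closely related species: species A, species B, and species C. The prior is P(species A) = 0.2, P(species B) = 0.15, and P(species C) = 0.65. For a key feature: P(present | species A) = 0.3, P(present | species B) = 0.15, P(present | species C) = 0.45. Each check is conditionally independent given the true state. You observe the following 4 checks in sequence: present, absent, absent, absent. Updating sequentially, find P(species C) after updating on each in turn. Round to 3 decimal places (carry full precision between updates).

0.586

After 'present': normaliser = 0.3·0.2000 + 0.15·0.1500 + 0.45·0.6500; P(species A) ≈ 0.1600, P(species B) ≈ 0.0600, P(species C) ≈ 0.7800
After 'absent': normaliser = 0.7·0.1600 + 0.85·0.0600 + 0.55·0.7800; P(species A) ≈ 0.1892, P(species B) ≈ 0.0861, P(species C) ≈ 0.7247
After 'absent': normaliser = 0.7·0.1892 + 0.85·0.0861 + 0.55·0.7247; P(species A) ≈ 0.2192, P(species B) ≈ 0.1212, P(species C) ≈ 0.6596
After 'absent': normaliser = 0.7·0.2192 + 0.85·0.1212 + 0.55·0.6596; P(species A) ≈ 0.2478, P(species B) ≈ 0.1664, P(species C) ≈ 0.5859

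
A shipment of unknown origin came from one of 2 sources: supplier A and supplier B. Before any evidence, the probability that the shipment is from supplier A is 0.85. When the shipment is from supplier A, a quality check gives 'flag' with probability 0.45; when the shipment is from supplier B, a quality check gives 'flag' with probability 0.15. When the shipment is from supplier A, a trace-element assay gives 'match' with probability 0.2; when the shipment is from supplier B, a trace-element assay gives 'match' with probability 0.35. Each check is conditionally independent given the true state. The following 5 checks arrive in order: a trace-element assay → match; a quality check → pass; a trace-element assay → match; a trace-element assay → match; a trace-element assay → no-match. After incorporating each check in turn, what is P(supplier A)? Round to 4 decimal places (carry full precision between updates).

0.4571

After a trace-element assay='match': P(supplier A) = 0.2·0.8500 / (0.2·0.8500 + 0.35·0.1500) ≈ 0.7640
After a quality check='pass': P(supplier A) = 0.55·0.7640 / (0.55·0.7640 + 0.85·0.2360) ≈ 0.6769
After a trace-element assay='match': P(supplier A) = 0.2·0.6769 / (0.2·0.6769 + 0.35·0.3231) ≈ 0.5449
After a trace-element assay='match': P(supplier A) = 0.2·0.5449 / (0.2·0.5449 + 0.35·0.4551) ≈ 0.4062
After a trace-element assay='no-match': P(supplier A) = 0.8·0.4062 / (0.8·0.4062 + 0.65·0.5938) ≈ 0.4571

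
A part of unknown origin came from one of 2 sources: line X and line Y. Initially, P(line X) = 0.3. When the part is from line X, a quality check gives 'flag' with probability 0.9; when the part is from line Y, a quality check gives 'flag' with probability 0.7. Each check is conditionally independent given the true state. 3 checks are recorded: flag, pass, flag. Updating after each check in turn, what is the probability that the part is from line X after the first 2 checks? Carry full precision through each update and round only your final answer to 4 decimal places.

After 'flag': P(line X) = 0.9·0.3000 / (0.9·0.3000 + 0.7·0.7000) ≈ 0.3553
After 'pass': P(line X) = 0.1·0.3553 / (0.1·0.3553 + 0.3·0.6447) ≈ 0.1552

0.1552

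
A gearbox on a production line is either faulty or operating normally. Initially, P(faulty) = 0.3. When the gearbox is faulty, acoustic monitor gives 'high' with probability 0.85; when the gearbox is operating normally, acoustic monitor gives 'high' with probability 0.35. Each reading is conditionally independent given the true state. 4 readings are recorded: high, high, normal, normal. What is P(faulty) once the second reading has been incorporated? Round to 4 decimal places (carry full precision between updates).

After 'high': P(faulty) = 0.85·0.3000 / (0.85·0.3000 + 0.35·0.7000) ≈ 0.5100
After 'high': P(faulty) = 0.85·0.5100 / (0.85·0.5100 + 0.35·0.4900) ≈ 0.7165

0.7165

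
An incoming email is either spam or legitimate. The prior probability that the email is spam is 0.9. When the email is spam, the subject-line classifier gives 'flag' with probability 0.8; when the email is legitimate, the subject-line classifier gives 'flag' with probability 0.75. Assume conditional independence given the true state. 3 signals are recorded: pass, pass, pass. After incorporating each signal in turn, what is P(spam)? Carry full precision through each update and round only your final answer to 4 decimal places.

0.8217

After 'pass': P(spam) = 0.2·0.9000 / (0.2·0.9000 + 0.25·0.1000) ≈ 0.8780
After 'pass': P(spam) = 0.2·0.8780 / (0.2·0.8780 + 0.25·0.1220) ≈ 0.8521
After 'pass': P(spam) = 0.2·0.8521 / (0.2·0.8521 + 0.25·0.1479) ≈ 0.8217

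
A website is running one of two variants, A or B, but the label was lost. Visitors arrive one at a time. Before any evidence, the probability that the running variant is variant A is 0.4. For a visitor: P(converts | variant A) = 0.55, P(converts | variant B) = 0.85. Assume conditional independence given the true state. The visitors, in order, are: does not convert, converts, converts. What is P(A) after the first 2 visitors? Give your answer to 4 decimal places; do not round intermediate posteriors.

0.5641

After 'does not convert': P(A) = 0.45·0.4000 / (0.45·0.4000 + 0.15·0.6000) ≈ 0.6667
After 'converts': P(A) = 0.55·0.6667 / (0.55·0.6667 + 0.85·0.3333) ≈ 0.5641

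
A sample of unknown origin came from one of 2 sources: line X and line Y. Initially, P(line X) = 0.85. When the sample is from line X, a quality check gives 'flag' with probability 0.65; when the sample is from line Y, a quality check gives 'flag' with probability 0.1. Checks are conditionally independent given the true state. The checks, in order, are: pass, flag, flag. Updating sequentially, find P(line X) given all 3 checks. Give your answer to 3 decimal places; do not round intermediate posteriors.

0.989

After 'pass': P(line X) = 0.35·0.8500 / (0.35·0.8500 + 0.9·0.1500) ≈ 0.6879
After 'flag': P(line X) = 0.65·0.6879 / (0.65·0.6879 + 0.1·0.3121) ≈ 0.9347
After 'flag': P(line X) = 0.65·0.9347 / (0.65·0.9347 + 0.1·0.0653) ≈ 0.9894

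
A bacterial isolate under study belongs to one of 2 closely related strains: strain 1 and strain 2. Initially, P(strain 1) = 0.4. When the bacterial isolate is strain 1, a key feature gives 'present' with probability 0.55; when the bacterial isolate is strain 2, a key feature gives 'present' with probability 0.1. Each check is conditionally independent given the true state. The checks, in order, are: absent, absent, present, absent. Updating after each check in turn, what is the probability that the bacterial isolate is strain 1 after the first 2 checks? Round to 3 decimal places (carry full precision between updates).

0.143

After 'absent': P(strain 1) = 0.45·0.4000 / (0.45·0.4000 + 0.9·0.6000) ≈ 0.2500
After 'absent': P(strain 1) = 0.45·0.2500 / (0.45·0.2500 + 0.9·0.7500) ≈ 0.1429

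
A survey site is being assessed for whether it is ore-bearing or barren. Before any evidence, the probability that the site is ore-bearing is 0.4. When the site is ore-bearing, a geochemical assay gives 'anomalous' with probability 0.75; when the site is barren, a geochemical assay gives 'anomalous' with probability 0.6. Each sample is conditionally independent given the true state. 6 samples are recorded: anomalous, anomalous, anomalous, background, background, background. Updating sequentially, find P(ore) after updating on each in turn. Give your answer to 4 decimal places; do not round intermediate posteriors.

After 'anomalous': P(ore) = 0.75·0.4000 / (0.75·0.4000 + 0.6·0.6000) ≈ 0.4545
After 'anomalous': P(ore) = 0.75·0.4545 / (0.75·0.4545 + 0.6·0.5455) ≈ 0.5102
After 'anomalous': P(ore) = 0.75·0.5102 / (0.75·0.5102 + 0.6·0.4898) ≈ 0.5656
After 'background': P(ore) = 0.25·0.5656 / (0.25·0.5656 + 0.4·0.4344) ≈ 0.4487
After 'background': P(ore) = 0.25·0.4487 / (0.25·0.4487 + 0.4·0.5513) ≈ 0.3371
After 'background': P(ore) = 0.25·0.3371 / (0.25·0.3371 + 0.4·0.6629) ≈ 0.2412

0.2412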